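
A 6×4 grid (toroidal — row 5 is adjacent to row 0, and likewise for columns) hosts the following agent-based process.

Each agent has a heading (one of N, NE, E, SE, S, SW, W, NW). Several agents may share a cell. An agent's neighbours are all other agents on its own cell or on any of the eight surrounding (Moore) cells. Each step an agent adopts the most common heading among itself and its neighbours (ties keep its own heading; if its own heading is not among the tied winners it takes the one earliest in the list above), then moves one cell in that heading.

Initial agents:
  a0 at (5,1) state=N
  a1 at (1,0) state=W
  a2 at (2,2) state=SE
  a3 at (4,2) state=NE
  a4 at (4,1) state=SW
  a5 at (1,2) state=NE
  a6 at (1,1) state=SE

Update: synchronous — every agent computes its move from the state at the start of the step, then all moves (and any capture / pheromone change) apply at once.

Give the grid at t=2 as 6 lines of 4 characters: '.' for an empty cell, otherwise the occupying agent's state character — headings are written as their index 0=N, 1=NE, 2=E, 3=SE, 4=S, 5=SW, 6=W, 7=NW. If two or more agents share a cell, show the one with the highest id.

t=1: a0@(4,1):N a1@(1,3):W a2@(3,3):SE a3@(3,3):NE a4@(5,0):SW a5@(2,3):SE a6@(2,2):SE
t=2: a0@(3,1):N a1@(2,0):SE a2@(4,0):SE a3@(4,0):SE a4@(0,3):SW a5@(3,0):SE a6@(3,3):SE

...5
....
3...
30.3
3...
....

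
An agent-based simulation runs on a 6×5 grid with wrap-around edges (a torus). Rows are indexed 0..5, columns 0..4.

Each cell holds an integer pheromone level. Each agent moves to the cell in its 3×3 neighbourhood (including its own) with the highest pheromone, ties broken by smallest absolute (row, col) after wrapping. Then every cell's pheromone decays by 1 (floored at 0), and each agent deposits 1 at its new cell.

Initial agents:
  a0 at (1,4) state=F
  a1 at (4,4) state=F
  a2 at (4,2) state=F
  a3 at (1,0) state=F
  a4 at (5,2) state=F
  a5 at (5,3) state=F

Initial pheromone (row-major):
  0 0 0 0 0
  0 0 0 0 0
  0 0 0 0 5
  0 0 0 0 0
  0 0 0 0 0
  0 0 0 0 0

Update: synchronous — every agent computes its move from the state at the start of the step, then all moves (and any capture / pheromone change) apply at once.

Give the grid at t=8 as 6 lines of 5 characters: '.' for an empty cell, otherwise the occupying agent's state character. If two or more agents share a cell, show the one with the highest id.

.F...
.....
....F
.....
.....
.....

t=1: a0@(2,4) a1@(3,0) a2@(3,1) a3@(2,4) a4@(0,1) a5@(0,2) | pheromone: 0 1 1 0 0 / 0 0 0 0 0 / 0 0 0 0 6 / 1 1 0 0 0 / 0 0 0 0 0 / 0 0 0 0 0
t=2: a0@(2,4) a1@(2,4) a2@(3,0) a3@(2,4) a4@(0,1) a5@(0,1) | pheromone: 0 2 0 0 0 / 0 0 0 0 0 / 0 0 0 0 8 / 1 0 0 0 0 / 0 0 0 0 0 / 0 0 0 0 0
t=3: a0@(2,4) a1@(2,4) a2@(2,4) a3@(2,4) a4@(0,1) a5@(0,1) | pheromone: 0 3 0 0 0 / 0 0 0 0 0 / 0 0 0 0 11 / 0 0 0 0 0 / 0 0 0 0 0 / 0 0 0 0 0
t=4: a0@(2,4) a1@(2,4) a2@(2,4) a3@(2,4) a4@(0,1) a5@(0,1) | pheromone: 0 4 0 0 0 / 0 0 0 0 0 / 0 0 0 0 14 / 0 0 0 0 0 / 0 0 0 0 0 / 0 0 0 0 0
t=5: a0@(2,4) a1@(2,4) a2@(2,4) a3@(2,4) a4@(0,1) a5@(0,1) | pheromone: 0 5 0 0 0 / 0 0 0 0 0 / 0 0 0 0 17 / 0 0 0 0 0 / 0 0 0 0 0 / 0 0 0 0 0
t=6: a0@(2,4) a1@(2,4) a2@(2,4) a3@(2,4) a4@(0,1) a5@(0,1) | pheromone: 0 6 0 0 0 / 0 0 0 0 0 / 0 0 0 0 20 / 0 0 0 0 0 / 0 0 0 0 0 / 0 0 0 0 0
t=7: a0@(2,4) a1@(2,4) a2@(2,4) a3@(2,4) a4@(0,1) a5@(0,1) | pheromone: 0 7 0 0 0 / 0 0 0 0 0 / 0 0 0 0 23 / 0 0 0 0 0 / 0 0 0 0 0 / 0 0 0 0 0
t=8: a0@(2,4) a1@(2,4) a2@(2,4) a3@(2,4) a4@(0,1) a5@(0,1) | pheromone: 0 8 0 0 0 / 0 0 0 0 0 / 0 0 0 0 26 / 0 0 0 0 0 / 0 0 0 0 0 / 0 0 0 0 0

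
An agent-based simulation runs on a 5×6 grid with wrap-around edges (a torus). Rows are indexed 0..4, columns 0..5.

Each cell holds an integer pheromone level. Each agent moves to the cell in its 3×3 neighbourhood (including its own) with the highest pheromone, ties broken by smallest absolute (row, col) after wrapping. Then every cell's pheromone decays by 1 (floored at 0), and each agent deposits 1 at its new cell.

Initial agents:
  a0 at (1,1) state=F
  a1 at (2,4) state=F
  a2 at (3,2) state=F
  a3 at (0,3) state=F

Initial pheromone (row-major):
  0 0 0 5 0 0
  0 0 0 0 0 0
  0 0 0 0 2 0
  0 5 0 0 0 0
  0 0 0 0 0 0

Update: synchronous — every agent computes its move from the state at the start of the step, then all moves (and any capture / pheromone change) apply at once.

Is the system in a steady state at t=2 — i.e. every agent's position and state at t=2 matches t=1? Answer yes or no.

yes

t=1: a0@(0,0) a1@(2,4) a2@(3,1) a3@(0,3) | pheromone: 1 0 0 5 0 0 / 0 0 0 0 0 0 / 0 0 0 0 2 0 / 0 5 0 0 0 0 / 0 0 0 0 0 0
t=2: (unchanged — steady state)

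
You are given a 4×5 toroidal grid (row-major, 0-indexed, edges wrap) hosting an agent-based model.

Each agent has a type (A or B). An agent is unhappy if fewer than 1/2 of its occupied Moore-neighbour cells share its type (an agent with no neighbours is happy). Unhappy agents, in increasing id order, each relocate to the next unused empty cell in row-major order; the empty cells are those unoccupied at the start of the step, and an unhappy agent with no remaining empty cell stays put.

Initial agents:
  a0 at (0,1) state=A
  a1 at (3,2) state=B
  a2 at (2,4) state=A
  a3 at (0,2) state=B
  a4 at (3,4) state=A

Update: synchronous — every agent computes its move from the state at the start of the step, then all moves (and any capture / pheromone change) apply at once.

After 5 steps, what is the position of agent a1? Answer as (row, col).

(3, 2)

t=1: a0@(0,0):A a1@(3,2):B a2@(2,4):A a3@(0,2):B a4@(3,4):A
t=2: (unchanged — steady state)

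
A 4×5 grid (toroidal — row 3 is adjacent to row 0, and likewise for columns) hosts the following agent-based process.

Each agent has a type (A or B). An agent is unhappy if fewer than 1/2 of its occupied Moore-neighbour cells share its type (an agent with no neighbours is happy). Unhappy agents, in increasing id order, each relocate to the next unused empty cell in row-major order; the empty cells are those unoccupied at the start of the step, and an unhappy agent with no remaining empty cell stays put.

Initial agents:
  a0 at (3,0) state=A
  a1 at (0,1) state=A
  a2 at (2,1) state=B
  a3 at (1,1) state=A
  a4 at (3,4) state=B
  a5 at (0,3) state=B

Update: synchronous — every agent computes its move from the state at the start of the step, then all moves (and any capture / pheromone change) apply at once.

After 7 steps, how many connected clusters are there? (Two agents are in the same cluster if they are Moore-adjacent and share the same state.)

t=1: a0@(0,0):A a1@(0,1):A a2@(0,2):B a3@(1,1):A a4@(3,4):B a5@(0,3):B
t=2: a0@(0,0):A a1@(0,1):A a2@(0,4):B a3@(1,1):A a4@(3,4):B a5@(0,3):B
t=3: (unchanged — steady state)

2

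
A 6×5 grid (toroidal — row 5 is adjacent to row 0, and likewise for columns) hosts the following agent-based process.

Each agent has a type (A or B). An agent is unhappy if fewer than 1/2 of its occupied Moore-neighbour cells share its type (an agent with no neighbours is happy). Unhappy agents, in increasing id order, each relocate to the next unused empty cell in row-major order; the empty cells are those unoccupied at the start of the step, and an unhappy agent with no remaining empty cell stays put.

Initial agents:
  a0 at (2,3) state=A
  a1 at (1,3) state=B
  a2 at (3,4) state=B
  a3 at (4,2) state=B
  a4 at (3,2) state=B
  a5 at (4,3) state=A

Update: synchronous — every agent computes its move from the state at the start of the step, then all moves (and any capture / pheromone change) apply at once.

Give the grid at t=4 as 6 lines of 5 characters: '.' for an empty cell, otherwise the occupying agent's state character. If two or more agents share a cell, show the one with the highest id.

ABBBA
.....
.....
.....
..B..
.....

t=1: a0@(0,0):A a1@(0,1):B a2@(0,2):B a3@(4,2):B a4@(0,3):B a5@(0,4):A
t=2: (unchanged — steady state)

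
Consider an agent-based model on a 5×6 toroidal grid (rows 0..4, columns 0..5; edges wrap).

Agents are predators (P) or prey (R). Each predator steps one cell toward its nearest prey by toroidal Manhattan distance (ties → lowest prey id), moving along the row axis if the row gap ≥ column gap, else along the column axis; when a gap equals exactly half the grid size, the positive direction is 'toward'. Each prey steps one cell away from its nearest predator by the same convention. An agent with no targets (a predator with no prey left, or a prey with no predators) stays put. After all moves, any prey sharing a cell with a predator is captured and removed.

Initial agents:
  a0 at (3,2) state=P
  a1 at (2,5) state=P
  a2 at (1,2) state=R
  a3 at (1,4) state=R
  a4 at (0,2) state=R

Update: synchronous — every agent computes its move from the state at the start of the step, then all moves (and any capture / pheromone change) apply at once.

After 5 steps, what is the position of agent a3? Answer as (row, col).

(1, 4)

t=1: a0@(2,2):P a1@(1,5):P a2@(0,2):R a3@(0,4):R a4@(1,2):R
t=2: a0@(1,2):P a1@(0,5):P a2@(4,2):R a3@(4,4):R a4@(0,2):R
t=3: a0@(0,2):P a1@(4,5):P a2@(3,2):R a3@(3,4):R a4@(4,2):R
t=4: a0@(4,2):P a1@(3,5):P a2@(2,2):R a3@(2,4):R a4@(3,2):R
t=5: a0@(3,2):P a1@(2,5):P a2@(1,2):R a3@(1,4):R a4@(2,2):R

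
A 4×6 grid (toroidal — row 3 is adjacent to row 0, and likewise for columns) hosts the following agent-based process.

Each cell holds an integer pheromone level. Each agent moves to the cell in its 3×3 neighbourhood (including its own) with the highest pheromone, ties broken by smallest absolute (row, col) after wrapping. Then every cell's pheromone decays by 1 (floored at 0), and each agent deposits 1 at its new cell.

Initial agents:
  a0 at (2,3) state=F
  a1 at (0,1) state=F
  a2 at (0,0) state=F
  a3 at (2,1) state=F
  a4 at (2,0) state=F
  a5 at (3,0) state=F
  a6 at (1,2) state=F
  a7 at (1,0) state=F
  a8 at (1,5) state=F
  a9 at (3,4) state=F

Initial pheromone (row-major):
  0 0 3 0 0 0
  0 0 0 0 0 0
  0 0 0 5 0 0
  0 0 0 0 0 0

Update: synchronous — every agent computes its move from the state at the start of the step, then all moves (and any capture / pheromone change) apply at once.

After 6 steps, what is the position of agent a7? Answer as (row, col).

(0, 0)

t=1: a0@(2,3) a1@(0,2) a2@(0,0) a3@(1,0) a4@(1,0) a5@(0,0) a6@(2,3) a7@(0,0) a8@(0,0) a9@(2,3) | pheromone: 4 0 3 0 0 0 / 2 0 0 0 0 0 / 0 0 0 7 0 0 / 0 0 0 0 0 0
t=2: a0@(2,3) a1@(0,2) a2@(0,0) a3@(0,0) a4@(0,0) a5@(0,0) a6@(2,3) a7@(0,0) a8@(0,0) a9@(2,3) | pheromone: 9 0 3 0 0 0 / 1 0 0 0 0 0 / 0 0 0 9 0 0 / 0 0 0 0 0 0
t=3: a0@(2,3) a1@(0,2) a2@(0,0) a3@(0,0) a4@(0,0) a5@(0,0) a6@(2,3) a7@(0,0) a8@(0,0) a9@(2,3) | pheromone: 14 0 3 0 0 0 / 0 0 0 0 0 0 / 0 0 0 11 0 0 / 0 0 0 0 0 0
t=4: a0@(2,3) a1@(0,2) a2@(0,0) a3@(0,0) a4@(0,0) a5@(0,0) a6@(2,3) a7@(0,0) a8@(0,0) a9@(2,3) | pheromone: 19 0 3 0 0 0 / 0 0 0 0 0 0 / 0 0 0 13 0 0 / 0 0 0 0 0 0
t=5: a0@(2,3) a1@(0,2) a2@(0,0) a3@(0,0) a4@(0,0) a5@(0,0) a6@(2,3) a7@(0,0) a8@(0,0) a9@(2,3) | pheromone: 24 0 3 0 0 0 / 0 0 0 0 0 0 / 0 0 0 15 0 0 / 0 0 0 0 0 0
t=6: a0@(2,3) a1@(0,2) a2@(0,0) a3@(0,0) a4@(0,0) a5@(0,0) a6@(2,3) a7@(0,0) a8@(0,0) a9@(2,3) | pheromone: 29 0 3 0 0 0 / 0 0 0 0 0 0 / 0 0 0 17 0 0 / 0 0 0 0 0 0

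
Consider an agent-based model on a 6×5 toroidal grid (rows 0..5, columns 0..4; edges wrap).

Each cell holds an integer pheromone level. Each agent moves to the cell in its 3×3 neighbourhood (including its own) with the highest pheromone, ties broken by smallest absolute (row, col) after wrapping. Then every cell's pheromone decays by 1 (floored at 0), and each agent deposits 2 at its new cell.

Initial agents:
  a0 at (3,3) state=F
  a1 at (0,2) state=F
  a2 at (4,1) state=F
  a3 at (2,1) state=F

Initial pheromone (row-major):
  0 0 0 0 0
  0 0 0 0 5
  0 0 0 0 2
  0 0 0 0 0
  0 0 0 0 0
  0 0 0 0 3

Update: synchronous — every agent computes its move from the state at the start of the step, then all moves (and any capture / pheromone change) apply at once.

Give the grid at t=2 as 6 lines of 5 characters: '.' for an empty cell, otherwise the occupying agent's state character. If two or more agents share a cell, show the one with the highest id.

t=1: a0@(2,4) a1@(0,1) a2@(3,0) a3@(1,0) | pheromone: 0 2 0 0 0 / 2 0 0 0 4 / 0 0 0 0 3 / 2 0 0 0 0 / 0 0 0 0 0 / 0 0 0 0 2
t=2: a0@(1,4) a1@(0,1) a2@(2,4) a3@(1,4) | pheromone: 0 3 0 0 0 / 1 0 0 0 7 / 0 0 0 0 4 / 1 0 0 0 0 / 0 0 0 0 0 / 0 0 0 0 1

.F...
....F
....F
.....
.....
.....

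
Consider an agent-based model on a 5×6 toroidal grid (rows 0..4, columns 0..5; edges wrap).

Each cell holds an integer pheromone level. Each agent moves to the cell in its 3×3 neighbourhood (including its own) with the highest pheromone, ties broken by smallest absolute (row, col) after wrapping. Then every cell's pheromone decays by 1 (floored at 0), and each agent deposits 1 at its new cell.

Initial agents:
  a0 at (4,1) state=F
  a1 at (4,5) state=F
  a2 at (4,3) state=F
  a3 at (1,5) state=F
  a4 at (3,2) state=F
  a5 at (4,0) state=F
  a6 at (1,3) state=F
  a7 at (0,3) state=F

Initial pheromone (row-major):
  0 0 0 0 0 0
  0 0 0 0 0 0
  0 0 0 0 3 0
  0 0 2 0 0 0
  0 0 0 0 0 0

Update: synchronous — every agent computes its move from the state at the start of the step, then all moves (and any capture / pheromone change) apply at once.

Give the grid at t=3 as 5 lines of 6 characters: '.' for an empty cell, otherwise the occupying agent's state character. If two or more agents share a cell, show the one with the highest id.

F.F...
......
....F.
..F...
......

t=1: a0@(3,2) a1@(0,0) a2@(3,2) a3@(2,4) a4@(3,2) a5@(0,0) a6@(2,4) a7@(0,2) | pheromone: 2 0 1 0 0 0 / 0 0 0 0 0 0 / 0 0 0 0 4 0 / 0 0 4 0 0 0 / 0 0 0 0 0 0
t=2: a0@(3,2) a1@(0,0) a2@(3,2) a3@(2,4) a4@(3,2) a5@(0,0) a6@(2,4) a7@(0,2) | pheromone: 3 0 1 0 0 0 / 0 0 0 0 0 0 / 0 0 0 0 5 0 / 0 0 6 0 0 0 / 0 0 0 0 0 0
t=3: a0@(3,2) a1@(0,0) a2@(3,2) a3@(2,4) a4@(3,2) a5@(0,0) a6@(2,4) a7@(0,2) | pheromone: 4 0 1 0 0 0 / 0 0 0 0 0 0 / 0 0 0 0 6 0 / 0 0 8 0 0 0 / 0 0 0 0 0 0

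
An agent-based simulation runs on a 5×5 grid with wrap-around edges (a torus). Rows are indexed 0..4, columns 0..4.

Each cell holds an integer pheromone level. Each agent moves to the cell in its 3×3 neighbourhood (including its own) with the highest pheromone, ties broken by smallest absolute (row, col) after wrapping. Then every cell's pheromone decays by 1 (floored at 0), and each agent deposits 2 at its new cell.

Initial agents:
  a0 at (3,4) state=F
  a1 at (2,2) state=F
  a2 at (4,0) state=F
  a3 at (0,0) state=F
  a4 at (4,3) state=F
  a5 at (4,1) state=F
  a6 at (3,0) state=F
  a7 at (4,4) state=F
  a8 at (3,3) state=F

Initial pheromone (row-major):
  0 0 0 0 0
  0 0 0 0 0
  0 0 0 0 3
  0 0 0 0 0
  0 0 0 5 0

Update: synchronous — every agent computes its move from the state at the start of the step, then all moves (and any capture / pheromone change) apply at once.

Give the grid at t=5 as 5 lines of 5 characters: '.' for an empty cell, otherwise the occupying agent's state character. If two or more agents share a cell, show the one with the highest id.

t=1: a0@(4,3) a1@(1,1) a2@(0,0) a3@(0,0) a4@(4,3) a5@(0,0) a6@(2,4) a7@(4,3) a8@(4,3) | pheromone: 6 0 0 0 0 / 0 2 0 0 0 / 0 0 0 0 4 / 0 0 0 0 0 / 0 0 0 12 0
t=2: a0@(4,3) a1@(0,0) a2@(0,0) a3@(0,0) a4@(4,3) a5@(0,0) a6@(2,4) a7@(4,3) a8@(4,3) | pheromone: 13 0 0 0 0 / 0 1 0 0 0 / 0 0 0 0 5 / 0 0 0 0 0 / 0 0 0 19 0
t=3: a0@(4,3) a1@(0,0) a2@(0,0) a3@(0,0) a4@(4,3) a5@(0,0) a6@(2,4) a7@(4,3) a8@(4,3) | pheromone: 20 0 0 0 0 / 0 0 0 0 0 / 0 0 0 0 6 / 0 0 0 0 0 / 0 0 0 26 0
t=4: a0@(4,3) a1@(0,0) a2@(0,0) a3@(0,0) a4@(4,3) a5@(0,0) a6@(2,4) a7@(4,3) a8@(4,3) | pheromone: 27 0 0 0 0 / 0 0 0 0 0 / 0 0 0 0 7 / 0 0 0 0 0 / 0 0 0 33 0
t=5: a0@(4,3) a1@(0,0) a2@(0,0) a3@(0,0) a4@(4,3) a5@(0,0) a6@(2,4) a7@(4,3) a8@(4,3) | pheromone: 34 0 0 0 0 / 0 0 0 0 0 / 0 0 0 0 8 / 0 0 0 0 0 / 0 0 0 40 0

F....
.....
....F
.....
...F.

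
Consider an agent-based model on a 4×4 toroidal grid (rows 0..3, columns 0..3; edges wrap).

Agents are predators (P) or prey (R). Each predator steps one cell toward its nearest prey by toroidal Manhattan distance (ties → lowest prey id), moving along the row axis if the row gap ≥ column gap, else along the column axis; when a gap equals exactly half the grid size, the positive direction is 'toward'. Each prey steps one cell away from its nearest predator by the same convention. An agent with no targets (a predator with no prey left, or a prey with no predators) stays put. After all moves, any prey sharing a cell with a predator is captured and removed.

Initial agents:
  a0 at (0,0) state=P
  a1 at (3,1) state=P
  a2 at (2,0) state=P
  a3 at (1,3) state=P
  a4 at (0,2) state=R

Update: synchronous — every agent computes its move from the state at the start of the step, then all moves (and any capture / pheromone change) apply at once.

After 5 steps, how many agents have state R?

t=1: a0@(0,1):P a1@(0,1):P a2@(3,0):P a3@(0,3):P
t=2: (unchanged — steady state)

0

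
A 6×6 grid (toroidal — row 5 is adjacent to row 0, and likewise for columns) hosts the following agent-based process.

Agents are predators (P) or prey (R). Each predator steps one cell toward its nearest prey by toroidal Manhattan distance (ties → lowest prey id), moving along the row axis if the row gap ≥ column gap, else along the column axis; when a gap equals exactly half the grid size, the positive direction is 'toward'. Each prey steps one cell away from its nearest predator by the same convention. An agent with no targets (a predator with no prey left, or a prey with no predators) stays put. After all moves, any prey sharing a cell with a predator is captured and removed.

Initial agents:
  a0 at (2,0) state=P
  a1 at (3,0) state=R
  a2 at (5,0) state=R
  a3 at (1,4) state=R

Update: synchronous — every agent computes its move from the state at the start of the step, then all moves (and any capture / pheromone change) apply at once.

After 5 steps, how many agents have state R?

3

t=1: a0@(3,0):P a1@(4,0):R a2@(4,0):R a3@(1,3):R
t=2: a0@(4,0):P a1@(5,0):R a2@(5,0):R a3@(1,2):R
t=3: a0@(5,0):P a1@(0,0):R a2@(0,0):R a3@(0,2):R
t=4: a0@(0,0):P a1@(1,0):R a2@(1,0):R a3@(0,3):R
t=5: a0@(1,0):P a1@(2,0):R a2@(2,0):R a3@(0,2):R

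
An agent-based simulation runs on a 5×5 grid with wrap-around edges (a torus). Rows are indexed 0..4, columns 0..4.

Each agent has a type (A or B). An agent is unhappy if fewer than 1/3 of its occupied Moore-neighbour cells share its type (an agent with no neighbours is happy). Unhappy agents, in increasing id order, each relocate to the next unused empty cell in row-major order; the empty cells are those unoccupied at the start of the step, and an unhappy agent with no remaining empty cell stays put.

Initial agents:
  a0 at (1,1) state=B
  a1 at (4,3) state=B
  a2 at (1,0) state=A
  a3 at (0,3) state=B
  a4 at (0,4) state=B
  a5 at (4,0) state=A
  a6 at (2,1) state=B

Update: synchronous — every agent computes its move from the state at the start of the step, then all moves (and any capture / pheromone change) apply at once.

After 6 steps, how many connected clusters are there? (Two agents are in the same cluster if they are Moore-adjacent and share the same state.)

3

t=1: a0@(1,1):B a1@(4,3):B a2@(0,0):A a3@(0,3):B a4@(0,4):B a5@(0,1):A a6@(2,1):B
t=2: (unchanged — steady state)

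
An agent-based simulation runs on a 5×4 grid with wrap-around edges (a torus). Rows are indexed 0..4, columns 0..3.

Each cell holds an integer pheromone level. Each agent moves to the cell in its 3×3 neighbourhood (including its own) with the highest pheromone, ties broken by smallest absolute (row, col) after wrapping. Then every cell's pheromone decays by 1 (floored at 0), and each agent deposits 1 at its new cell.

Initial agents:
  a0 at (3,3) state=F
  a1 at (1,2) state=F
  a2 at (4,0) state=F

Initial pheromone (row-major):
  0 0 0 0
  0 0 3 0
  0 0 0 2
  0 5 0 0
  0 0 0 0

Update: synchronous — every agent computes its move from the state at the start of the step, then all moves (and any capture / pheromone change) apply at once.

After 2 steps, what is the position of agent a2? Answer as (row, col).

(3, 1)

t=1: a0@(2,3) a1@(1,2) a2@(3,1) | pheromone: 0 0 0 0 / 0 0 3 0 / 0 0 0 2 / 0 5 0 0 / 0 0 0 0
t=2: a0@(1,2) a1@(1,2) a2@(3,1) | pheromone: 0 0 0 0 / 0 0 4 0 / 0 0 0 1 / 0 5 0 0 / 0 0 0 0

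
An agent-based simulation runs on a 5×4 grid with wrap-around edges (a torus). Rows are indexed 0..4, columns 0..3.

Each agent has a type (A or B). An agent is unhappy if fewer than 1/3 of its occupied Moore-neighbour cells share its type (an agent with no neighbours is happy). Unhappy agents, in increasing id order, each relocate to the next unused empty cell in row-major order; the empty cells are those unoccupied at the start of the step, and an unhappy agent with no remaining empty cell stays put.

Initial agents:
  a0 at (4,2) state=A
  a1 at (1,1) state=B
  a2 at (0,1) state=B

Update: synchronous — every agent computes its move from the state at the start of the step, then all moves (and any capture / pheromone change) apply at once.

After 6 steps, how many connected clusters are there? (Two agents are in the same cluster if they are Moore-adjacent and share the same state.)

t=1: a0@(0,0):A a1@(1,1):B a2@(0,1):B
t=2: a0@(0,2):A a1@(1,1):B a2@(0,1):B
t=3: a0@(0,0):A a1@(1,1):B a2@(0,1):B
t=4: a0@(0,2):A a1@(1,1):B a2@(0,1):B
t=5: a0@(0,0):A a1@(1,1):B a2@(0,1):B
t=6: a0@(0,2):A a1@(1,1):B a2@(0,1):B

2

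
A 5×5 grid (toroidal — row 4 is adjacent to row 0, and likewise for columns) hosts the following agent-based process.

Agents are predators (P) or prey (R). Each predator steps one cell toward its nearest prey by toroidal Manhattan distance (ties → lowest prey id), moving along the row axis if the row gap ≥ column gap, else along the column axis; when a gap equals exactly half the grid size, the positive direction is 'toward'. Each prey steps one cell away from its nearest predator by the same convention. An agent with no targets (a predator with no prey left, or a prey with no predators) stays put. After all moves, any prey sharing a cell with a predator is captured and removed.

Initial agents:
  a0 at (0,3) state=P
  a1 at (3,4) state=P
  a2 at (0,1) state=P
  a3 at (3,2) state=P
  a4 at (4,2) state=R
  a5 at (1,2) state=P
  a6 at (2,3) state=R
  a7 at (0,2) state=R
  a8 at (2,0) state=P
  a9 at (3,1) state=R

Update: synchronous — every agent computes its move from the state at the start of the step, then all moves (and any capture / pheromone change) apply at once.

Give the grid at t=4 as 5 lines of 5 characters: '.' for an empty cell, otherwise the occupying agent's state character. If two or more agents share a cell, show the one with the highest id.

t=1: a0@(0,2):P a1@(2,4):P a2@(0,2):P a3@(4,2):P a5@(0,2):P a6@(3,3):R a7@(0,1):R a8@(2,4):P a9@(3,0):R
t=2: a0@(0,1):P a1@(3,4):P a2@(0,1):P a3@(3,2):P a5@(0,1):P a6@(4,3):R a7@(0,0):R a8@(3,4):P a9@(4,0):R
t=3: a0@(0,0):P a1@(4,4):P a2@(0,0):P a3@(4,2):P a5@(0,0):P a6@(0,3):R a7@(0,4):R a8@(4,4):P a9@(3,0):R
t=4: a0@(0,4):P a1@(0,4):P a2@(0,4):P a3@(0,2):P a5@(0,4):P a7@(0,3):R a8@(0,4):P a9@(2,0):R

..PRP
.....
R....
.....
.....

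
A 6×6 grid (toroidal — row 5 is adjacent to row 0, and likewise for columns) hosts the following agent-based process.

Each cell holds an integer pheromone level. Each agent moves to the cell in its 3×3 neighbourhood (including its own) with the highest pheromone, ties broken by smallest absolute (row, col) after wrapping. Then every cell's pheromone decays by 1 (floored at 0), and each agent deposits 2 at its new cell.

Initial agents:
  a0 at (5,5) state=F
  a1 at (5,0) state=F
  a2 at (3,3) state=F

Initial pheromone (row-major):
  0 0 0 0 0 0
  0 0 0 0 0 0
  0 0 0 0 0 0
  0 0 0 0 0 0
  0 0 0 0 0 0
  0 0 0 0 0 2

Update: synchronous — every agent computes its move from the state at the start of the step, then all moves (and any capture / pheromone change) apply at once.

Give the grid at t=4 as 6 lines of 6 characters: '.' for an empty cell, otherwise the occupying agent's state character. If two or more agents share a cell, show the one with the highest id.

......
......
..F...
......
......
.....F

t=1: a0@(5,5) a1@(5,5) a2@(2,2) | pheromone: 0 0 0 0 0 0 / 0 0 0 0 0 0 / 0 0 2 0 0 0 / 0 0 0 0 0 0 / 0 0 0 0 0 0 / 0 0 0 0 0 5
t=2: a0@(5,5) a1@(5,5) a2@(2,2) | pheromone: 0 0 0 0 0 0 / 0 0 0 0 0 0 / 0 0 3 0 0 0 / 0 0 0 0 0 0 / 0 0 0 0 0 0 / 0 0 0 0 0 8
t=3: a0@(5,5) a1@(5,5) a2@(2,2) | pheromone: 0 0 0 0 0 0 / 0 0 0 0 0 0 / 0 0 4 0 0 0 / 0 0 0 0 0 0 / 0 0 0 0 0 0 / 0 0 0 0 0 11
t=4: a0@(5,5) a1@(5,5) a2@(2,2) | pheromone: 0 0 0 0 0 0 / 0 0 0 0 0 0 / 0 0 5 0 0 0 / 0 0 0 0 0 0 / 0 0 0 0 0 0 / 0 0 0 0 0 14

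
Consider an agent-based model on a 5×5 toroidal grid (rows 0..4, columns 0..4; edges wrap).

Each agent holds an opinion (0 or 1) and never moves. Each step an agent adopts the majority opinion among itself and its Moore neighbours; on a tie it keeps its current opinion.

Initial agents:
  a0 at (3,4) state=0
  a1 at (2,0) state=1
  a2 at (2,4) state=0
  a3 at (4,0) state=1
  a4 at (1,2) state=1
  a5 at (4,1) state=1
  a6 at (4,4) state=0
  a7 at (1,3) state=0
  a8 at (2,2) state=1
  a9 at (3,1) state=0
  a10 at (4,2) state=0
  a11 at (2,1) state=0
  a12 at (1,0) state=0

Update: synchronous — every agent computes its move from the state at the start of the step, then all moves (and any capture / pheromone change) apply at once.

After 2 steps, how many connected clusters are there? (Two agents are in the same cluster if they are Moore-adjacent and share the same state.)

2

t=1: a0@(3,4):0 a1@(2,0):0 a2@(2,4):0 a3@(4,0):0 a4@(1,2):1 a5@(4,1):1 a6@(4,4):0 a7@(1,3):0 a8@(2,2):0 a9@(3,1):1 a10@(4,2):0 a11@(2,1):0 a12@(1,0):0
t=2: a0@(3,4):0 a1@(2,0):0 a2@(2,4):0 a3@(4,0):0 a4@(1,2):0 a5@(4,1):1 a6@(4,4):0 a7@(1,3):0 a8@(2,2):0 a9@(3,1):0 a10@(4,2):1 a11@(2,1):0 a12@(1,0):0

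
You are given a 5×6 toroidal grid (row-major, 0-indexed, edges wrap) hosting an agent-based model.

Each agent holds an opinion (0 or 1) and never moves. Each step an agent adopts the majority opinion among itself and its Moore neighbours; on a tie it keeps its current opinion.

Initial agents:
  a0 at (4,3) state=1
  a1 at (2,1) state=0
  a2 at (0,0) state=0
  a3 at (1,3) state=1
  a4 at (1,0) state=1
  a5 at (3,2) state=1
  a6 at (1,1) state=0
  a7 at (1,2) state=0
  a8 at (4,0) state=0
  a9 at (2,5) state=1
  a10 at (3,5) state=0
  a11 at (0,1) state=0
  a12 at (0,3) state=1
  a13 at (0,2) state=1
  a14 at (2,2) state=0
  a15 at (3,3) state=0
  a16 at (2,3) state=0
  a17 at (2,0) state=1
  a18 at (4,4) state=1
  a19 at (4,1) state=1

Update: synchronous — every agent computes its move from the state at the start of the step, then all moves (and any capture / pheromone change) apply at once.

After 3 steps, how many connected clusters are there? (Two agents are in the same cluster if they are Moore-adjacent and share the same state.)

2

t=1: a0@(4,3):1 a1@(2,1):0 a2@(0,0):0 a3@(1,3):1 a4@(1,0):0 a5@(3,2):0 a6@(1,1):0 a7@(1,2):0 a8@(4,0):0 a9@(2,5):1 a10@(3,5):1 a11@(0,1):0 a12@(0,3):1 a13@(0,2):1 a14@(2,2):0 a15@(3,3):0 a16@(2,3):0 a17@(2,0):1 a18@(4,4):1 a19@(4,1):1
t=2: a0@(4,3):1 a1@(2,1):0 a2@(0,0):0 a3@(1,3):1 a4@(1,0):0 a5@(3,2):0 a6@(1,1):0 a7@(1,2):0 a8@(4,0):0 a9@(2,5):1 a10@(3,5):1 a11@(0,1):0 a12@(0,3):1 a13@(0,2):1 a14@(2,2):0 a15@(3,3):0 a16@(2,3):0 a17@(2,0):1 a18@(4,4):1 a19@(4,1):0
t=3: (unchanged — steady state)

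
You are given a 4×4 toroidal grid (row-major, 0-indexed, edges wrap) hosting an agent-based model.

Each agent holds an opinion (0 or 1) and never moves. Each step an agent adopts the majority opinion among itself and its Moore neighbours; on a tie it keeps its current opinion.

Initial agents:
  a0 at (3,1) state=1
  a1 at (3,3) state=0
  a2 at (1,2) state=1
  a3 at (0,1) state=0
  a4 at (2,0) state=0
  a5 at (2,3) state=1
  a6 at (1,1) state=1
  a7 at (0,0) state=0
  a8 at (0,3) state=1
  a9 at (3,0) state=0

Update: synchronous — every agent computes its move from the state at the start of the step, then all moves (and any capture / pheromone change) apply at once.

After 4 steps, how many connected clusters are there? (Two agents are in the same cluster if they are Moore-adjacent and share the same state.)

t=1: a0@(3,1):0 a1@(3,3):0 a2@(1,2):1 a3@(0,1):0 a4@(2,0):0 a5@(2,3):0 a6@(1,1):0 a7@(0,0):0 a8@(0,3):0 a9@(3,0):0
t=2: a0@(3,1):0 a1@(3,3):0 a2@(1,2):0 a3@(0,1):0 a4@(2,0):0 a5@(2,3):0 a6@(1,1):0 a7@(0,0):0 a8@(0,3):0 a9@(3,0):0
t=3: (unchanged — steady state)

1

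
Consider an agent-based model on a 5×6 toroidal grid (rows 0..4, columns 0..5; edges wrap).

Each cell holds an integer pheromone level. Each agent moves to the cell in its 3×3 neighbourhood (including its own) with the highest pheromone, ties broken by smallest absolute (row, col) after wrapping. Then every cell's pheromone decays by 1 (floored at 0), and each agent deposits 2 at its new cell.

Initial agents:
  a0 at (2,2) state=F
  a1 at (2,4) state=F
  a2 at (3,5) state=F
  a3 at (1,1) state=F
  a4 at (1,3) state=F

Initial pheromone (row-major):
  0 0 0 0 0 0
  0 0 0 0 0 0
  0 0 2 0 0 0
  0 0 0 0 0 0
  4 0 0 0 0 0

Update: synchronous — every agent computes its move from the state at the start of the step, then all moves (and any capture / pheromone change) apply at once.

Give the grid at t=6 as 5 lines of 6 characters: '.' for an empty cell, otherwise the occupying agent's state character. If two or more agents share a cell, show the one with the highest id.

......
......
..F...
......
F.....

t=1: a0@(2,2) a1@(1,3) a2@(4,0) a3@(2,2) a4@(2,2) | pheromone: 0 0 0 0 0 0 / 0 0 0 2 0 0 / 0 0 7 0 0 0 / 0 0 0 0 0 0 / 5 0 0 0 0 0
t=2: a0@(2,2) a1@(2,2) a2@(4,0) a3@(2,2) a4@(2,2) | pheromone: 0 0 0 0 0 0 / 0 0 0 1 0 0 / 0 0 14 0 0 0 / 0 0 0 0 0 0 / 6 0 0 0 0 0
t=3: a0@(2,2) a1@(2,2) a2@(4,0) a3@(2,2) a4@(2,2) | pheromone: 0 0 0 0 0 0 / 0 0 0 0 0 0 / 0 0 21 0 0 0 / 0 0 0 0 0 0 / 7 0 0 0 0 0
t=4: a0@(2,2) a1@(2,2) a2@(4,0) a3@(2,2) a4@(2,2) | pheromone: 0 0 0 0 0 0 / 0 0 0 0 0 0 / 0 0 28 0 0 0 / 0 0 0 0 0 0 / 8 0 0 0 0 0
t=5: a0@(2,2) a1@(2,2) a2@(4,0) a3@(2,2) a4@(2,2) | pheromone: 0 0 0 0 0 0 / 0 0 0 0 0 0 / 0 0 35 0 0 0 / 0 0 0 0 0 0 / 9 0 0 0 0 0
t=6: a0@(2,2) a1@(2,2) a2@(4,0) a3@(2,2) a4@(2,2) | pheromone: 0 0 0 0 0 0 / 0 0 0 0 0 0 / 0 0 42 0 0 0 / 0 0 0 0 0 0 / 10 0 0 0 0 0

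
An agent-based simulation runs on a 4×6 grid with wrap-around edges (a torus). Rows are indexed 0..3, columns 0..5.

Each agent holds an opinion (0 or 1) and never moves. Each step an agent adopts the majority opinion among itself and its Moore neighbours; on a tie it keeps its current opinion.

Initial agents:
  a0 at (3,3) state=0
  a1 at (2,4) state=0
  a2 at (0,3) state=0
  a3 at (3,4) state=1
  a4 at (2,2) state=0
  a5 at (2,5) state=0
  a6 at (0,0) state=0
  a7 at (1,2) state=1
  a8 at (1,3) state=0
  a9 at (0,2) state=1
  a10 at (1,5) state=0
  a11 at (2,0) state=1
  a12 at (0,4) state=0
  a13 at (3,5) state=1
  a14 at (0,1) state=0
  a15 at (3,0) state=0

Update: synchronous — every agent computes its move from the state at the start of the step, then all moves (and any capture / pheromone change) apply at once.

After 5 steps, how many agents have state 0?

t=1: a0@(3,3):0 a1@(2,4):0 a2@(0,3):0 a3@(3,4):0 a4@(2,2):0 a5@(2,5):0 a6@(0,0):0 a7@(1,2):0 a8@(1,3):0 a9@(0,2):0 a10@(1,5):0 a11@(2,0):0 a12@(0,4):0 a13@(3,5):0 a14@(0,1):0 a15@(3,0):0
t=2: (unchanged — steady state)

16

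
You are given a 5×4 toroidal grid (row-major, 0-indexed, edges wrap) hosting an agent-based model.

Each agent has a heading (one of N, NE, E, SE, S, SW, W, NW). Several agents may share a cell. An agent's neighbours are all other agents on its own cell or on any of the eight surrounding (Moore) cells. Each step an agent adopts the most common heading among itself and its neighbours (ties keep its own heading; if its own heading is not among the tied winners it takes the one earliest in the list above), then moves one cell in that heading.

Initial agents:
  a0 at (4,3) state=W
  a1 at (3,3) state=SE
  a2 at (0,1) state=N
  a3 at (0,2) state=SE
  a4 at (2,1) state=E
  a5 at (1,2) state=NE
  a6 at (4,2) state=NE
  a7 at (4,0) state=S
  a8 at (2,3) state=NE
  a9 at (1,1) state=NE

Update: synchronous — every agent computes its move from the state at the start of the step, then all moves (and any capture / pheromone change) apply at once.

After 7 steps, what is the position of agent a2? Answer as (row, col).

(3, 0)

t=1: a0@(0,0):SE a1@(2,0):NE a2@(4,2):NE a3@(4,3):NE a4@(1,2):NE a5@(0,3):NE a6@(0,3):SE a7@(0,0):S a8@(1,0):NE a9@(0,2):NE
t=2: a0@(4,1):NE a1@(1,1):NE a2@(3,3):NE a3@(3,0):NE a4@(0,3):NE a5@(4,0):NE a6@(4,0):NE a7@(4,1):NE a8@(0,1):NE a9@(4,3):NE
t=3: a0@(3,2):NE a1@(0,2):NE a2@(2,0):NE a3@(2,1):NE a4@(4,0):NE a5@(3,1):NE a6@(3,1):NE a7@(3,2):NE a8@(4,2):NE a9@(3,0):NE
t=4: a0@(2,3):NE a1@(4,3):NE a2@(1,1):NE a3@(1,2):NE a4@(3,1):NE a5@(2,2):NE a6@(2,2):NE a7@(2,3):NE a8@(3,3):NE a9@(2,1):NE
t=5: a0@(1,0):NE a1@(3,0):NE a2@(0,2):NE a3@(0,3):NE a4@(2,2):NE a5@(1,3):NE a6@(1,3):NE a7@(1,0):NE a8@(2,0):NE a9@(1,2):NE
t=6: a0@(0,1):NE a1@(2,1):NE a2@(4,3):NE a3@(4,0):NE a4@(1,3):NE a5@(0,0):NE a6@(0,0):NE a7@(0,1):NE a8@(1,1):NE a9@(0,3):NE
t=7: a0@(4,2):NE a1@(1,2):NE a2@(3,0):NE a3@(3,1):NE a4@(0,0):NE a5@(4,1):NE a6@(4,1):NE a7@(4,2):NE a8@(0,2):NE a9@(4,0):NE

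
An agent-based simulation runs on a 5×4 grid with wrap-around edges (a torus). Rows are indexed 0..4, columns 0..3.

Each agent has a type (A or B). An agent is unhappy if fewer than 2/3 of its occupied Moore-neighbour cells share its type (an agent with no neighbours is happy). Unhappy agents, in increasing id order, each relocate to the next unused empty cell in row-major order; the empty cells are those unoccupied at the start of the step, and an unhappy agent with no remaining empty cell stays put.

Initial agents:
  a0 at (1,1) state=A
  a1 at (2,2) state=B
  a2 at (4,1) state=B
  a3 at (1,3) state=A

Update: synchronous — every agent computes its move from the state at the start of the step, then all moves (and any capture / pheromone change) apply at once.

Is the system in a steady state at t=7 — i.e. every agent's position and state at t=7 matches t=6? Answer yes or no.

t=1: a0@(0,0):A a1@(0,1):B a2@(4,1):B a3@(0,2):A
t=2: a0@(0,3):A a1@(1,0):B a2@(1,1):B a3@(1,2):A
t=3: a0@(0,0):A a1@(0,1):B a2@(0,2):B a3@(1,3):A
t=4: a0@(0,3):A a1@(1,0):B a2@(1,1):B a3@(1,2):A
t=5: a0@(0,0):A a1@(0,1):B a2@(0,2):B a3@(1,3):A
t=6: a0@(0,3):A a1@(1,0):B a2@(1,1):B a3@(1,2):A
t=7: a0@(0,0):A a1@(0,1):B a2@(0,2):B a3@(1,3):A

no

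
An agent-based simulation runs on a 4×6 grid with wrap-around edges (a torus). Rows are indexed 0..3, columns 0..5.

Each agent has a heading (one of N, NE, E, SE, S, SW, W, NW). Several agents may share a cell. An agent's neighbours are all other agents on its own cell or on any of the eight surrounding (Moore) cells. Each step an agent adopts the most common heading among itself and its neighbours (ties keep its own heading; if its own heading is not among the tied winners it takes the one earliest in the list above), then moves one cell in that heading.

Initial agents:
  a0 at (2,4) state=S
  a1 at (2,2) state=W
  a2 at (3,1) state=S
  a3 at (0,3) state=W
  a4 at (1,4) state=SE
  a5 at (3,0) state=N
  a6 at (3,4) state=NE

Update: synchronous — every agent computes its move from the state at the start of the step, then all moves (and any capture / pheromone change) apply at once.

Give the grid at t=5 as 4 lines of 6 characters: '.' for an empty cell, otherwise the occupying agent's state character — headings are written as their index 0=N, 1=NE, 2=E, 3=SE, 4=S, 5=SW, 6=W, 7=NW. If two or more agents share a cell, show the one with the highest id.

....6.
..666.
...6..
...6..

t=1: a0@(3,4):S a1@(2,1):W a2@(0,1):S a3@(0,2):W a4@(2,5):SE a5@(2,0):N a6@(2,5):NE
t=2: a0@(0,4):S a1@(2,0):W a2@(1,1):S a3@(0,1):W a4@(3,0):SE a5@(1,0):N a6@(1,0):NE
t=3: a0@(1,4):S a1@(2,5):W a2@(1,0):W a3@(0,0):W a4@(3,5):W a5@(1,5):W a6@(1,5):W
t=4: a0@(1,3):W a1@(2,4):W a2@(1,5):W a3@(0,5):W a4@(3,4):W a5@(1,4):W a6@(1,4):W
t=5: a0@(1,2):W a1@(2,3):W a2@(1,4):W a3@(0,4):W a4@(3,3):W a5@(1,3):W a6@(1,3):W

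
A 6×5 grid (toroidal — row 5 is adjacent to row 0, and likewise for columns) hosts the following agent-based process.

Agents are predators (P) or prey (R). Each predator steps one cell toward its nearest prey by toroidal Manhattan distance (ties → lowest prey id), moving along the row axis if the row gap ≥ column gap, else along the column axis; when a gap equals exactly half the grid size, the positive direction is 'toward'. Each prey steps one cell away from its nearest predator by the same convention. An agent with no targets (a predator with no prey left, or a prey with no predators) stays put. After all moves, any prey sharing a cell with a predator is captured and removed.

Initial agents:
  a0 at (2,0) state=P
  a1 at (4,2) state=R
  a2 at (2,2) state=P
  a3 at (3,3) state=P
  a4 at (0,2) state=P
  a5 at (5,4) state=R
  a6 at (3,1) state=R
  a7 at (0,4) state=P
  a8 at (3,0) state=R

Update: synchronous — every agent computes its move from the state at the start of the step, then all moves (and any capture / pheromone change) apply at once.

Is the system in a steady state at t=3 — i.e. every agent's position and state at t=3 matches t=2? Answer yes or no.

t=1: a0@(3,0):P a2@(3,2):P a3@(4,3):P a4@(5,2):P a5@(4,4):R a6@(4,1):R a7@(5,4):P a8@(4,0):R
t=2: a0@(4,0):P a2@(4,2):P a3@(4,4):P a4@(4,2):P a6@(5,1):R a7@(4,4):P a8@(5,0):R
t=3: a0@(5,0):P a2@(5,2):P a3@(5,4):P a4@(5,2):P a6@(0,1):R a7@(5,4):P a8@(0,0):R

no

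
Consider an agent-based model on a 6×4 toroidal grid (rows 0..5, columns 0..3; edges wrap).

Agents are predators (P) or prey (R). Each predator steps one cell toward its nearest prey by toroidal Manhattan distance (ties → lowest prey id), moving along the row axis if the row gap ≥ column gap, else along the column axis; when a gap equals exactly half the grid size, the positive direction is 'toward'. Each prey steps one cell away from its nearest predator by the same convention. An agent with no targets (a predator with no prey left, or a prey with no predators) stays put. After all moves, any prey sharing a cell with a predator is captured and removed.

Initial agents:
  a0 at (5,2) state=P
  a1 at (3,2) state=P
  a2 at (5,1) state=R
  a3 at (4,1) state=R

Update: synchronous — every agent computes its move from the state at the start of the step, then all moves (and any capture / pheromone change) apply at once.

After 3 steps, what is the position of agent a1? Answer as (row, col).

(2, 2)

t=1: a0@(5,1):P a1@(4,2):P a2@(5,0):R a3@(3,1):R
t=2: a0@(5,0):P a1@(3,2):P a2@(5,3):R a3@(2,1):R
t=3: a0@(5,3):P a1@(2,2):P a2@(5,2):R a3@(1,1):R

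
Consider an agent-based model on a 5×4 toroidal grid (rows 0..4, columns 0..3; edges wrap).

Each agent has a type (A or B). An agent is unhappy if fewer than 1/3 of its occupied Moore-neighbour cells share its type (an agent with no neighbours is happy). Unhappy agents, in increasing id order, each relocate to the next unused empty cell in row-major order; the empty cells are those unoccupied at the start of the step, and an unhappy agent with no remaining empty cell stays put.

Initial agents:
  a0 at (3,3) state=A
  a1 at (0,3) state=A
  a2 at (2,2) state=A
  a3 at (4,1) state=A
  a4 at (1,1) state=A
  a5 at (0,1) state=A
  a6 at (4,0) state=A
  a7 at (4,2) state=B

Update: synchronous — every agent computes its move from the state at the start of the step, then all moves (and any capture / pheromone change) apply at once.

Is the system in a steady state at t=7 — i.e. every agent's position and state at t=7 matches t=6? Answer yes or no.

no

t=1: a0@(3,3):A a1@(0,3):A a2@(2,2):A a3@(4,1):A a4@(1,1):A a5@(0,1):A a6@(4,0):A a7@(0,0):B
t=2: a0@(3,3):A a1@(0,3):A a2@(2,2):A a3@(4,1):A a4@(1,1):A a5@(0,1):A a6@(4,0):A a7@(0,2):B
t=3: a0@(3,3):A a1@(0,3):A a2@(2,2):A a3@(4,1):A a4@(1,1):A a5@(0,1):A a6@(4,0):A a7@(0,0):B
t=4: a0@(3,3):A a1@(0,3):A a2@(2,2):A a3@(4,1):A a4@(1,1):A a5@(0,1):A a6@(4,0):A a7@(0,2):B
t=5: a0@(3,3):A a1@(0,3):A a2@(2,2):A a3@(4,1):A a4@(1,1):A a5@(0,1):A a6@(4,0):A a7@(0,0):B
t=6: a0@(3,3):A a1@(0,3):A a2@(2,2):A a3@(4,1):A a4@(1,1):A a5@(0,1):A a6@(4,0):A a7@(0,2):B
t=7: a0@(3,3):A a1@(0,3):A a2@(2,2):A a3@(4,1):A a4@(1,1):A a5@(0,1):A a6@(4,0):A a7@(0,0):B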